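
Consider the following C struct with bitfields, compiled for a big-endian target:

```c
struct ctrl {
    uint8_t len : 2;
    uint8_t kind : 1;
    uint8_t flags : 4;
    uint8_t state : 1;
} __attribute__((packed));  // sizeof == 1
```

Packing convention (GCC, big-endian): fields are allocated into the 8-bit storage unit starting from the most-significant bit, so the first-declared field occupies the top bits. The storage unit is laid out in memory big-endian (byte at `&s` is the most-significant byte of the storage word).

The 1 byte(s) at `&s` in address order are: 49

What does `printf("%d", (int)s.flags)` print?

4

[0]=0x49 (big-endian) → word 0x49
len:2 @ bit 6 → (0x49>>6)&0x3 = 0x1
kind:1 @ bit 5 → (0x49>>5)&0x1 = 0x0
flags:4 @ bit 1 → (0x49>>1)&0xf = 0x4  ←
state:1 @ bit 0 → (0x49>>0)&0x1 = 0x1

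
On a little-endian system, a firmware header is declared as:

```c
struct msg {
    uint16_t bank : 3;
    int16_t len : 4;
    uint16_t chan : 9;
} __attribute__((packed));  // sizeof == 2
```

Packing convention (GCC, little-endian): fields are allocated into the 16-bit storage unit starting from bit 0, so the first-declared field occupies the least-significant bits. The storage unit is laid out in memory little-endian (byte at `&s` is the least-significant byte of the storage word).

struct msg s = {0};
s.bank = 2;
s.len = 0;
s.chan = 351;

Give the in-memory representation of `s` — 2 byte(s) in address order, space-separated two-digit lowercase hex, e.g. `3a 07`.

82 af

[0+:3] bank=2 & 0x7 = 0x2; word=0x0002
[3+:4] len=0 & 0xf = 0x0; word=0x0002
[7+:9] chan=351 & 0x1ff = 0x15f; word=0xaf82
word = 0xaf82 → little-endian bytes:
  [0]=0x82  [1]=0xaf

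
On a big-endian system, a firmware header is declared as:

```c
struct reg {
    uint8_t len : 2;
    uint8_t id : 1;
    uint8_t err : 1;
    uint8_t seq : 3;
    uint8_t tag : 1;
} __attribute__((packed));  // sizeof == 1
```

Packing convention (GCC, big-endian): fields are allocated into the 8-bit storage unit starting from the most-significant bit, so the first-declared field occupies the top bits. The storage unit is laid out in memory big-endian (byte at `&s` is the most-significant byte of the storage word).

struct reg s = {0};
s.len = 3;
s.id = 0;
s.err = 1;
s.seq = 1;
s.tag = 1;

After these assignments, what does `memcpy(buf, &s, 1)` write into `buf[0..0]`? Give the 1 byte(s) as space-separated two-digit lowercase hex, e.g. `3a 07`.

d3

len (2b) val=3 bits=0x3 at bit 6: 0xc0
id (1b) val=0 bits=0x0 at bit 5: 0xc0
err (1b) val=1 bits=0x1 at bit 4: 0xd0
seq (3b) val=1 bits=0x1 at bit 1: 0xd2
tag (1b) val=1 bits=0x1 at bit 0: 0xd3
word = 0xd3 → big-endian bytes:
  [0]=0xd3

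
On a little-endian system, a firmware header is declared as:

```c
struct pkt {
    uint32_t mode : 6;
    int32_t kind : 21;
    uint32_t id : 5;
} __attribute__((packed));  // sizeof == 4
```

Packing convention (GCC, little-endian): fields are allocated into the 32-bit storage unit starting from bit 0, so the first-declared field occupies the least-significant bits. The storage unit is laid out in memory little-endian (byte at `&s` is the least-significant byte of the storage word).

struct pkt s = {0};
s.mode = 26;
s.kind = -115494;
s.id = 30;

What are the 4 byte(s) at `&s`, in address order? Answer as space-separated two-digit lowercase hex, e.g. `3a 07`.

mode (6b) val=26 bits=0x1a at bit 0: 0x0000001a
kind (21b) val=-115494 bits=0x1e3cda at bit 6: 0x078f369a
id (5b) val=30 bits=0x1e at bit 27: 0xf78f369a
word = 0xf78f369a → little-endian bytes:
  [0]=0x9a  [1]=0x36  [2]=0x8f  [3]=0xf7

9a 36 8f f7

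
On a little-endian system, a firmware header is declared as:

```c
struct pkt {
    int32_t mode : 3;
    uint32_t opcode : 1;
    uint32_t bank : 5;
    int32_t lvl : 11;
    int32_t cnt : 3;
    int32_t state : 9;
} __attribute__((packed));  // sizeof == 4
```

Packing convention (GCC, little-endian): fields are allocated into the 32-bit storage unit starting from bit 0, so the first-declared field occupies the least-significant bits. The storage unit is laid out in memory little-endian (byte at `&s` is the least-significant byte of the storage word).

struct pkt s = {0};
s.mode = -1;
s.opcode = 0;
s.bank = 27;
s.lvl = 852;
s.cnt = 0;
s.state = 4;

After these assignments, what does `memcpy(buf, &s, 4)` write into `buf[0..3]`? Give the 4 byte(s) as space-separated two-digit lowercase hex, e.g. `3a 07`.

mode:3 = -1 → 0x7 << 0 → word 0x00000007
opcode:1 = 0 → 0x0 << 3 → word 0x00000007
bank:5 = 27 → 0x1b << 4 → word 0x000001b7
lvl:11 = 852 → 0x354 << 9 → word 0x0006a9b7
cnt:3 = 0 → 0x0 << 20 → word 0x0006a9b7
state:9 = 4 → 0x4 << 23 → word 0x0206a9b7
word = 0x0206a9b7 → little-endian bytes:
  [0]=0xb7  [1]=0xa9  [2]=0x06  [3]=0x02

b7 a9 06 02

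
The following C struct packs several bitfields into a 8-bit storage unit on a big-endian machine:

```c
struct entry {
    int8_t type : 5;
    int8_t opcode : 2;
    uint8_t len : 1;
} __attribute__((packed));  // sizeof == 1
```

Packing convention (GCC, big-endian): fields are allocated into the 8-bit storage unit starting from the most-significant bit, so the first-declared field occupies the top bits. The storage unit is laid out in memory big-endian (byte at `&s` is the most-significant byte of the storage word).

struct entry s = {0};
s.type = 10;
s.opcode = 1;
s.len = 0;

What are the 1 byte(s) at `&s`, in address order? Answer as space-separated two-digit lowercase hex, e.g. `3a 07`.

type (5b) val=10 bits=0xa at bit 3: 0x50
opcode (2b) val=1 bits=0x1 at bit 1: 0x52
len (1b) val=0 bits=0x0 at bit 0: 0x52
word = 0x52 → big-endian bytes:
  [0]=0x52

52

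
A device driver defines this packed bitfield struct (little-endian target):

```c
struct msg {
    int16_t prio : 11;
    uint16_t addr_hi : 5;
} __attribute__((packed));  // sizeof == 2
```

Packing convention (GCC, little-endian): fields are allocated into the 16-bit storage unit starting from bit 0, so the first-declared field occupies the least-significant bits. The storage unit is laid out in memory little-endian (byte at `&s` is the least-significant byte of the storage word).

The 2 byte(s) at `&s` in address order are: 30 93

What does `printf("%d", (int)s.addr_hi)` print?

18

[0]=0x30 [1]=0x93 (little-endian) → word 0x9330
prio:11 @ bit 0 → (0x9330>>0)&0x7ff = 0x330
addr_hi:5 @ bit 11 → (0x9330>>11)&0x1f = 0x12  ←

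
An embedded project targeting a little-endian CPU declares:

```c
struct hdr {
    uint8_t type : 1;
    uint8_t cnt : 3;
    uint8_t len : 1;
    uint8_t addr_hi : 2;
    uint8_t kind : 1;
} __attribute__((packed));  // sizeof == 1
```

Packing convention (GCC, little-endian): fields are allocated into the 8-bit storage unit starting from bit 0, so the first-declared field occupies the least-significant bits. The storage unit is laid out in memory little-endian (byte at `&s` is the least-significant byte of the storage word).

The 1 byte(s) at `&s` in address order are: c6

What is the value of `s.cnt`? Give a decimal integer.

[0]=0xc6 (little-endian) → word 0xc6
type [0+:1] = (word>>0) & 0x1 = 0
cnt [1+:3] = (word>>1) & 0x7 = 3  ←
len [4+:1] = (word>>4) & 0x1 = 0
addr_hi [5+:2] = (word>>5) & 0x3 = 2
kind [7+:1] = (word>>7) & 0x1 = 1

3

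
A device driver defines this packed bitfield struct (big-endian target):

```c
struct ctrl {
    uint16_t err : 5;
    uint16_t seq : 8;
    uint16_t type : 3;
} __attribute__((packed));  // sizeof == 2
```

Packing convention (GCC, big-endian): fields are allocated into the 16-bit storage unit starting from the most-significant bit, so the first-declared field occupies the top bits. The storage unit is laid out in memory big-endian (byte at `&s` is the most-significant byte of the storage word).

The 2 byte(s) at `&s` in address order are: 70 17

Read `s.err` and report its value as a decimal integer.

[0]=0x70 [1]=0x17 (big-endian) → word 0x7017
err:5 @ bit 11 → (0x7017>>11)&0x1f = 0xe  ←
seq:8 @ bit 3 → (0x7017>>3)&0xff = 0x2
type:3 @ bit 0 → (0x7017>>0)&0x7 = 0x7

14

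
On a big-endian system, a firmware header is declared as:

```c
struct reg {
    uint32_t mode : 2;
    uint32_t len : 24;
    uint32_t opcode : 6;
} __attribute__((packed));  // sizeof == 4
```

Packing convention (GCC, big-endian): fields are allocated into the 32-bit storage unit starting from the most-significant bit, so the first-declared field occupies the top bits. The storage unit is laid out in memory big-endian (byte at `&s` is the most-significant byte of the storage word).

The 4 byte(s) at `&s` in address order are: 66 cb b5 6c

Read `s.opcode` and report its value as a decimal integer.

[0]=0x66 [1]=0xcb [2]=0xb5 [3]=0x6c (big-endian) → word 0x66cbb56c
mode [30+:2] = (word>>30) & 0x3 = 1
len [6+:24] = (word>>6) & 0xffffff = 10170069
opcode [0+:6] = (word>>0) & 0x3f = 44  ←

44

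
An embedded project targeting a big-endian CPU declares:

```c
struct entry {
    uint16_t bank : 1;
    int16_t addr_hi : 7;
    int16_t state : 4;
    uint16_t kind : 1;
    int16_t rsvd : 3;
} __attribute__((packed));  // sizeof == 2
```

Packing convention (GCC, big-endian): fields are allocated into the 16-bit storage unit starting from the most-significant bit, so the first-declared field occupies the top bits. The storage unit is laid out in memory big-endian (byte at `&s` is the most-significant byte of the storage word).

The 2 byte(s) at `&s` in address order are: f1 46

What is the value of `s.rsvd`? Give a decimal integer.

[0]=0xf1 [1]=0x46 (big-endian) → word 0xf146
bank:1 @ bit 15 → (0xf146>>15)&0x1 = 0x1
addr_hi:7 @ bit 8 → (0xf146>>8)&0x7f = 0x71
state:4 @ bit 4 → (0xf146>>4)&0xf = 0x4
kind:1 @ bit 3 → (0xf146>>3)&0x1 = 0x0
rsvd:3 @ bit 0 → (0xf146>>0)&0x7 = 0x6  ←
rsvd signed 3b, MSB=1: 6 - 8 = -2

-2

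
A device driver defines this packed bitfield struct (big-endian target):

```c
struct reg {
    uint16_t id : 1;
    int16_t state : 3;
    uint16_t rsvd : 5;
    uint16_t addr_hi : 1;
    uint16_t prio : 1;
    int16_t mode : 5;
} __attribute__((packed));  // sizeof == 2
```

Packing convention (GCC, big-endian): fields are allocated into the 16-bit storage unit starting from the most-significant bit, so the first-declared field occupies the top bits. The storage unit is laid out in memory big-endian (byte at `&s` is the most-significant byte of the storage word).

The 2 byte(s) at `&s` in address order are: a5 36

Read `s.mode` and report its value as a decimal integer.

-10

[0]=0xa5 [1]=0x36 (big-endian) → word 0xa536
id [15+:1] = (word>>15) & 0x1 = 1
state [12+:3] = (word>>12) & 0x7 = 2
rsvd [7+:5] = (word>>7) & 0x1f = 10
addr_hi [6+:1] = (word>>6) & 0x1 = 0
prio [5+:1] = (word>>5) & 0x1 = 1
mode [0+:5] = (word>>0) & 0x1f = 22  ←
mode signed 5b, MSB=1: 22 - 32 = -10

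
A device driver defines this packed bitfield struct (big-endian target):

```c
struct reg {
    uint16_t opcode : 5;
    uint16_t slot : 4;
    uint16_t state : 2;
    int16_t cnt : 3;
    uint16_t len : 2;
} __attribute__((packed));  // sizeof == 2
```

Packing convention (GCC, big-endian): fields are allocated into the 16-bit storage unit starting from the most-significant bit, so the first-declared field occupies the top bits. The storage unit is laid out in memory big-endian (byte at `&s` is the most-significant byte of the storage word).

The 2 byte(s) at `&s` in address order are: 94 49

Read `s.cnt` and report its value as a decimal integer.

[0]=0x94 [1]=0x49 (big-endian) → word 0x9449
opcode [11+:5] = (word>>11) & 0x1f = 18
slot [7+:4] = (word>>7) & 0xf = 8
state [5+:2] = (word>>5) & 0x3 = 2
cnt [2+:3] = (word>>2) & 0x7 = 2  ←
len [0+:2] = (word>>0) & 0x3 = 1
cnt signed 3b, MSB=0: value = 2

2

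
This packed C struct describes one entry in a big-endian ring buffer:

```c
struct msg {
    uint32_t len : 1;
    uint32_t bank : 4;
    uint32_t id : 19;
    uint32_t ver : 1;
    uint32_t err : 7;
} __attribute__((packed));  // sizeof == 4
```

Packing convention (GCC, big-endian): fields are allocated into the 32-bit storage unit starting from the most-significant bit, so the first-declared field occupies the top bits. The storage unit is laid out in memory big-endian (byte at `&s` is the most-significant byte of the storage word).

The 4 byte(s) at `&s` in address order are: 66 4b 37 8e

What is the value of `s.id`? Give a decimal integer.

[0]=0x66 [1]=0x4b [2]=0x37 [3]=0x8e (big-endian) → word 0x664b378e
len [31+:1] = (word>>31) & 0x1 = 0
bank [27+:4] = (word>>27) & 0xf = 12
id [8+:19] = (word>>8) & 0x7ffff = 412471  ←
ver [7+:1] = (word>>7) & 0x1 = 1
err [0+:7] = (word>>0) & 0x7f = 14

412471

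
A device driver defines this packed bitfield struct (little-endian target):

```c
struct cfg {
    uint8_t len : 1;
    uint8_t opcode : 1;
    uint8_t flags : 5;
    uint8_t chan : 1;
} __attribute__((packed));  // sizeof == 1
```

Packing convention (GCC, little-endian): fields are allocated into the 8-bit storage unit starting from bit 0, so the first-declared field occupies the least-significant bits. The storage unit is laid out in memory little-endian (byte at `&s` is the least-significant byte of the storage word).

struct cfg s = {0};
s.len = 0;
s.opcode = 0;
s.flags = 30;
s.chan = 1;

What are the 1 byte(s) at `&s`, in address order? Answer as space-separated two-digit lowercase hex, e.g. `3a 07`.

len (1b) val=0 bits=0x0 at bit 0: 0x00
opcode (1b) val=0 bits=0x0 at bit 1: 0x00
flags (5b) val=30 bits=0x1e at bit 2: 0x78
chan (1b) val=1 bits=0x1 at bit 7: 0xf8
word = 0xf8 → little-endian bytes:
  [0]=0xf8

f8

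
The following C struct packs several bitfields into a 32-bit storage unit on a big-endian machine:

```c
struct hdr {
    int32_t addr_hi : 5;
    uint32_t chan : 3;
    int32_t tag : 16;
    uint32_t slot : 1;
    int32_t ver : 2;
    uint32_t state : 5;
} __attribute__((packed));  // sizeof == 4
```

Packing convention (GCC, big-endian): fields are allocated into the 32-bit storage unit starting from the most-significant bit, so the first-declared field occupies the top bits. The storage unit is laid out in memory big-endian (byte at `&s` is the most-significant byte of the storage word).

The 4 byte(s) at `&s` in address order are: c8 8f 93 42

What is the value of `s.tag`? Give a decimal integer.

-28781

[0]=0xc8 [1]=0x8f [2]=0x93 [3]=0x42 (big-endian) → word 0xc88f9342
addr_hi:5 @ bit 27 → (0xc88f9342>>27)&0x1f = 0x19
chan:3 @ bit 24 → (0xc88f9342>>24)&0x7 = 0x0
tag:16 @ bit 8 → (0xc88f9342>>8)&0xffff = 0x8f93  ←
slot:1 @ bit 7 → (0xc88f9342>>7)&0x1 = 0x0
ver:2 @ bit 5 → (0xc88f9342>>5)&0x3 = 0x2
state:5 @ bit 0 → (0xc88f9342>>0)&0x1f = 0x2
tag signed 16b, MSB=1: 36755 - 65536 = -28781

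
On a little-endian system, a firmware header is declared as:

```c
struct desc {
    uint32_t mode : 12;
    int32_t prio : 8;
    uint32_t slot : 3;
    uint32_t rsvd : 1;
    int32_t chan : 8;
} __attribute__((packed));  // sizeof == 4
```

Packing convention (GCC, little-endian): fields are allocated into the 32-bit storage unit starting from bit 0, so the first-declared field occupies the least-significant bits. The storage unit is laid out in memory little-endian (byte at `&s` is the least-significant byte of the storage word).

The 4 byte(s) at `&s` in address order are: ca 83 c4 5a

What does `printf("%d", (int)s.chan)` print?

90

[0]=0xca [1]=0x83 [2]=0xc4 [3]=0x5a (little-endian) → word 0x5ac483ca
mode [0+:12] = (word>>0) & 0xfff = 970
prio [12+:8] = (word>>12) & 0xff = 72
slot [20+:3] = (word>>20) & 0x7 = 4
rsvd [23+:1] = (word>>23) & 0x1 = 1
chan [24+:8] = (word>>24) & 0xff = 90  ←
chan signed 8b, MSB=0: value = 90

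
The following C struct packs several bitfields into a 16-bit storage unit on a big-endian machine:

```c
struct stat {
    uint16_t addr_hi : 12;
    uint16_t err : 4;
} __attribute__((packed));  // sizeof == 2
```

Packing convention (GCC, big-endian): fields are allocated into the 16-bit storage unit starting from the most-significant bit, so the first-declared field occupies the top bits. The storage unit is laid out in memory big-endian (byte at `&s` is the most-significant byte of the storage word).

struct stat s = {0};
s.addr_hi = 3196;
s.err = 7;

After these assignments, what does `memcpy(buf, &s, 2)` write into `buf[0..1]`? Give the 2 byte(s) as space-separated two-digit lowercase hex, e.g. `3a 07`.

c7 c7

addr_hi (12b) val=3196 bits=0xc7c at bit 4: 0xc7c0
err (4b) val=7 bits=0x7 at bit 0: 0xc7c7
word = 0xc7c7 → big-endian bytes:
  [0]=0xc7  [1]=0xc7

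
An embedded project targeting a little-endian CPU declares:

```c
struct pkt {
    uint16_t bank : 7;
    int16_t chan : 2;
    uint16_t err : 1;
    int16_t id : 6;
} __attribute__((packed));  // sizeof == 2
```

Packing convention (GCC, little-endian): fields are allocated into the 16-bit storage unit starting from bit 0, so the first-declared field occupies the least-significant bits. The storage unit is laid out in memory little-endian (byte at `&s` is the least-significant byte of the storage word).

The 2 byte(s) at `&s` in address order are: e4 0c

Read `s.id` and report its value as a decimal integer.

3

[0]=0xe4 [1]=0x0c (little-endian) → word 0x0ce4
bank [0+:7] = (word>>0) & 0x7f = 100
chan [7+:2] = (word>>7) & 0x3 = 1
err [9+:1] = (word>>9) & 0x1 = 0
id [10+:6] = (word>>10) & 0x3f = 3  ←
id signed 6b, MSB=0: value = 3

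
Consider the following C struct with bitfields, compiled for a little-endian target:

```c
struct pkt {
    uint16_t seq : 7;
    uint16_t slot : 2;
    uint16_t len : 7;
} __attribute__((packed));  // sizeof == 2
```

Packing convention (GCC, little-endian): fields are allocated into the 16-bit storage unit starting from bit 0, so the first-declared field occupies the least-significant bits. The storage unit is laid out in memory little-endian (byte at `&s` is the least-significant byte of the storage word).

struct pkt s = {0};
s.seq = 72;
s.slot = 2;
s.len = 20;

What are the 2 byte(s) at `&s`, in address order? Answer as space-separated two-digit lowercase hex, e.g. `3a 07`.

48 29

seq:7 = 72 → 0x48 << 0 → word 0x0048
slot:2 = 2 → 0x2 << 7 → word 0x0148
len:7 = 20 → 0x14 << 9 → word 0x2948
word = 0x2948 → little-endian bytes:
  [0]=0x48  [1]=0x29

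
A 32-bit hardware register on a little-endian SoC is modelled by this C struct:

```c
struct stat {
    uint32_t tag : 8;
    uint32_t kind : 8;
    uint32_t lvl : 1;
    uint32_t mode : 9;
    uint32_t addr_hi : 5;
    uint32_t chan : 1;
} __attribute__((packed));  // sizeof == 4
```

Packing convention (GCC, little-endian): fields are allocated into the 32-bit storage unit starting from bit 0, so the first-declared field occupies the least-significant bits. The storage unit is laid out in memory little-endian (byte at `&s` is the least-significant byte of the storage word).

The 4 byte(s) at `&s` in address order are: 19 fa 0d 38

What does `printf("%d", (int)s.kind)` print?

[0]=0x19 [1]=0xfa [2]=0x0d [3]=0x38 (little-endian) → word 0x380dfa19
tag [0+:8] = (word>>0) & 0xff = 25
kind [8+:8] = (word>>8) & 0xff = 250  ←
lvl [16+:1] = (word>>16) & 0x1 = 1
mode [17+:9] = (word>>17) & 0x1ff = 6
addr_hi [26+:5] = (word>>26) & 0x1f = 14
chan [31+:1] = (word>>31) & 0x1 = 0

250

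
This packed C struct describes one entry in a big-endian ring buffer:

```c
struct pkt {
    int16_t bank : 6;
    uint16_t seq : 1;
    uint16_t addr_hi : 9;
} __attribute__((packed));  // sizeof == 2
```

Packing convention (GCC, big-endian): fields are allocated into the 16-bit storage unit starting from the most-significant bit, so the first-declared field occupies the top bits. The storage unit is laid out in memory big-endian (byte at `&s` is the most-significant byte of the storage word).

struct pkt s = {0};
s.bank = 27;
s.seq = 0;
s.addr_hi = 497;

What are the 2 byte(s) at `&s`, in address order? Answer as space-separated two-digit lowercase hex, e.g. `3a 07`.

6d f1

bank:6 = 27 → 0x1b << 10 → word 0x6c00
seq:1 = 0 → 0x0 << 9 → word 0x6c00
addr_hi:9 = 497 → 0x1f1 << 0 → word 0x6df1
word = 0x6df1 → big-endian bytes:
  [0]=0x6d  [1]=0xf1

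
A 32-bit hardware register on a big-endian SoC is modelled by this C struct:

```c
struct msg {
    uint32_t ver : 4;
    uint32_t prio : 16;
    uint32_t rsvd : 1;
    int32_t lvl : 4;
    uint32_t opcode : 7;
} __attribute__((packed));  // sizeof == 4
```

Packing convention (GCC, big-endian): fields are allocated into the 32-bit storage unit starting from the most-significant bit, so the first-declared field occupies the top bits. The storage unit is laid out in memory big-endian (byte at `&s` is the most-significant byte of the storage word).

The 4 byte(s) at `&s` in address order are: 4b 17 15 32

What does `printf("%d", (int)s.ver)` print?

[0]=0x4b [1]=0x17 [2]=0x15 [3]=0x32 (big-endian) → word 0x4b171532
ver [28+:4] = (word>>28) & 0xf = 4  ←
prio [12+:16] = (word>>12) & 0xffff = 45425
rsvd [11+:1] = (word>>11) & 0x1 = 0
lvl [7+:4] = (word>>7) & 0xf = 10
opcode [0+:7] = (word>>0) & 0x7f = 50

4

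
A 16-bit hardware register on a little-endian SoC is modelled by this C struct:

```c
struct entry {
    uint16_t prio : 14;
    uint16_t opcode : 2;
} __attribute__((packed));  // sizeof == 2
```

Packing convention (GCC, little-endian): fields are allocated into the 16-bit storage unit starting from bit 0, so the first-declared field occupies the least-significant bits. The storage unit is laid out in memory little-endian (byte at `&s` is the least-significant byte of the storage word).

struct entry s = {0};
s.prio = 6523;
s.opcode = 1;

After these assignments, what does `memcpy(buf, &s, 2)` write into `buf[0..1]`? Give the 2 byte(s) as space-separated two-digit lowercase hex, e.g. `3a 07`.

7b 59

[0+:14] prio=6523 & 0x3fff = 0x197b; word=0x197b
[14+:2] opcode=1 & 0x3 = 0x1; word=0x597b
word = 0x597b → little-endian bytes:
  [0]=0x7b  [1]=0x59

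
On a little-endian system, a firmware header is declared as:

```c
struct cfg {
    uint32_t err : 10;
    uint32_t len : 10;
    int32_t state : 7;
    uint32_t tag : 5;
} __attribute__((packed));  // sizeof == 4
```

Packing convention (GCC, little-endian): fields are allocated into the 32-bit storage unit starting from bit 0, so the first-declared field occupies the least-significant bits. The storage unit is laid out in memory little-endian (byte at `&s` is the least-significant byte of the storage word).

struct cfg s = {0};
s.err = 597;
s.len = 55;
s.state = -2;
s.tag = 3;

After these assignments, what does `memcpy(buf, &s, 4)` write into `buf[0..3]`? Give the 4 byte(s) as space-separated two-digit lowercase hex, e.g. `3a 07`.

err (10b) val=597 bits=0x255 at bit 0: 0x00000255
len (10b) val=55 bits=0x37 at bit 10: 0x0000de55
state (7b) val=-2 bits=0x7e at bit 20: 0x07e0de55
tag (5b) val=3 bits=0x3 at bit 27: 0x1fe0de55
word = 0x1fe0de55 → little-endian bytes:
  [0]=0x55  [1]=0xde  [2]=0xe0  [3]=0x1f

55 de e0 1f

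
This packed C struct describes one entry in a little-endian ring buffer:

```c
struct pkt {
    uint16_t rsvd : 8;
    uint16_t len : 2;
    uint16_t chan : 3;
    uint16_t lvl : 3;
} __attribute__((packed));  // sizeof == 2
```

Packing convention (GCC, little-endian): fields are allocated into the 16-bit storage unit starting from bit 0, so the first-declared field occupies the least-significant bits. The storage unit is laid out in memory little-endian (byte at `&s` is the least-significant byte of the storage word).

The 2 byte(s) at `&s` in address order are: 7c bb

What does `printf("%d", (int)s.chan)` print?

6

[0]=0x7c [1]=0xbb (little-endian) → word 0xbb7c
rsvd:8 @ bit 0 → (0xbb7c>>0)&0xff = 0x7c
len:2 @ bit 8 → (0xbb7c>>8)&0x3 = 0x3
chan:3 @ bit 10 → (0xbb7c>>10)&0x7 = 0x6  ←
lvl:3 @ bit 13 → (0xbb7c>>13)&0x7 = 0x5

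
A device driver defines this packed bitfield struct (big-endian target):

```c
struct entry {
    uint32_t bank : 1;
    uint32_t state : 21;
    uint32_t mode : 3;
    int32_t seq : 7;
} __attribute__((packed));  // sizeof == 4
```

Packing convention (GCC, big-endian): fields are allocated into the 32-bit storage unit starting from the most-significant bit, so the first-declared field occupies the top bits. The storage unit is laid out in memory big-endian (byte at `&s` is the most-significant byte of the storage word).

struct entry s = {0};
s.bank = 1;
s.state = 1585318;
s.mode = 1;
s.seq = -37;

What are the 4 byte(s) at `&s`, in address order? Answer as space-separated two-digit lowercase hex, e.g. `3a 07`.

e0 c2 98 db

bank (1b) val=1 bits=0x1 at bit 31: 0x80000000
state (21b) val=1585318 bits=0x1830a6 at bit 10: 0xe0c29800
mode (3b) val=1 bits=0x1 at bit 7: 0xe0c29880
seq (7b) val=-37 bits=0x5b at bit 0: 0xe0c298db
word = 0xe0c298db → big-endian bytes:
  [0]=0xe0  [1]=0xc2  [2]=0x98  [3]=0xdb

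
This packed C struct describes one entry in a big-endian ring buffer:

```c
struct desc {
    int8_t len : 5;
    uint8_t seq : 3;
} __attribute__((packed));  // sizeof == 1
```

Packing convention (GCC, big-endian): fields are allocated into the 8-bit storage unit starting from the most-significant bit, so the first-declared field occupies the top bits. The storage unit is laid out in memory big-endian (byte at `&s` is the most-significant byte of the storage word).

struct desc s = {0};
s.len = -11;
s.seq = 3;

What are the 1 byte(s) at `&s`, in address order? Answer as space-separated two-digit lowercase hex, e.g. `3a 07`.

len:5 = -11 → 0x15 << 3 → word 0xa8
seq:3 = 3 → 0x3 << 0 → word 0xab
word = 0xab → big-endian bytes:
  [0]=0xab

ab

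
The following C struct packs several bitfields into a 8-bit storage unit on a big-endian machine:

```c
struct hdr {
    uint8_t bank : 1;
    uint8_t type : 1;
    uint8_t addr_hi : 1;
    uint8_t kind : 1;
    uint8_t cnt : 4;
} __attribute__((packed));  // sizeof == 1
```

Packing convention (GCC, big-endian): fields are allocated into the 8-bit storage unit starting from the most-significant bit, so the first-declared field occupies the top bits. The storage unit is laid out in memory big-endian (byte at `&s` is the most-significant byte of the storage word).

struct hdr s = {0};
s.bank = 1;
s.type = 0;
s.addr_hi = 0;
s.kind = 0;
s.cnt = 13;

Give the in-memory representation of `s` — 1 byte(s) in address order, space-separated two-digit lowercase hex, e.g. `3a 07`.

[7+:1] bank=1 & 0x1 = 0x1; word=0x80
[6+:1] type=0 & 0x1 = 0x0; word=0x80
[5+:1] addr_hi=0 & 0x1 = 0x0; word=0x80
[4+:1] kind=0 & 0x1 = 0x0; word=0x80
[0+:4] cnt=13 & 0xf = 0xd; word=0x8d
word = 0x8d → big-endian bytes:
  [0]=0x8d

8d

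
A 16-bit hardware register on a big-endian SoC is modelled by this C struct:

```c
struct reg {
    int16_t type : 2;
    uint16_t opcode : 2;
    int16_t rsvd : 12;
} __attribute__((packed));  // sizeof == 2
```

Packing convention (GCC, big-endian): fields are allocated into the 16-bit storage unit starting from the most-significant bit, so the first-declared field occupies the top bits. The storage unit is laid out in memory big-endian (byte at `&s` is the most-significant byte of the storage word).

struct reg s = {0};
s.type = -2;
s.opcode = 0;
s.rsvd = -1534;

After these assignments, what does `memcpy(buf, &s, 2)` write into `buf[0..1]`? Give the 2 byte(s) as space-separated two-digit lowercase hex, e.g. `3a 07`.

8a 02

type (2b) val=-2 bits=0x2 at bit 14: 0x8000
opcode (2b) val=0 bits=0x0 at bit 12: 0x8000
rsvd (12b) val=-1534 bits=0xa02 at bit 0: 0x8a02
word = 0x8a02 → big-endian bytes:
  [0]=0x8a  [1]=0x02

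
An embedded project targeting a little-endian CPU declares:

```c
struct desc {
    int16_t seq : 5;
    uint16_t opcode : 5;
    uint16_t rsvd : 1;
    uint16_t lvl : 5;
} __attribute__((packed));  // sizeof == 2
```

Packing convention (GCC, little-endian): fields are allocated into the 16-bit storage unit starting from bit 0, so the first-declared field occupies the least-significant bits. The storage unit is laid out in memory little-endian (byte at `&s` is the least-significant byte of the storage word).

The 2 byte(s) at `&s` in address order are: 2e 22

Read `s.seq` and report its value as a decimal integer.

[0]=0x2e [1]=0x22 (little-endian) → word 0x222e
seq:5 @ bit 0 → (0x222e>>0)&0x1f = 0xe  ←
opcode:5 @ bit 5 → (0x222e>>5)&0x1f = 0x11
rsvd:1 @ bit 10 → (0x222e>>10)&0x1 = 0x0
lvl:5 @ bit 11 → (0x222e>>11)&0x1f = 0x4
seq signed 5b, MSB=0: value = 14

14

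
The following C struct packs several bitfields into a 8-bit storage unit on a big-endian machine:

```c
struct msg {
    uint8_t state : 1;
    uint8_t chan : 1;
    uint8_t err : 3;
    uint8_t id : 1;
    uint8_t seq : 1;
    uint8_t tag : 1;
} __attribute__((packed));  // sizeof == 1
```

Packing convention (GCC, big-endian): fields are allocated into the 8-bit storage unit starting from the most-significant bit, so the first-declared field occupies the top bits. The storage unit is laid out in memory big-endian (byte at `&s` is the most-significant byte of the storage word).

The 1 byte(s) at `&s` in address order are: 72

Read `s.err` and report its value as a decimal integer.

[0]=0x72 (big-endian) → word 0x72
state:1 @ bit 7 → (0x72>>7)&0x1 = 0x0
chan:1 @ bit 6 → (0x72>>6)&0x1 = 0x1
err:3 @ bit 3 → (0x72>>3)&0x7 = 0x6  ←
id:1 @ bit 2 → (0x72>>2)&0x1 = 0x0
seq:1 @ bit 1 → (0x72>>1)&0x1 = 0x1
tag:1 @ bit 0 → (0x72>>0)&0x1 = 0x0

6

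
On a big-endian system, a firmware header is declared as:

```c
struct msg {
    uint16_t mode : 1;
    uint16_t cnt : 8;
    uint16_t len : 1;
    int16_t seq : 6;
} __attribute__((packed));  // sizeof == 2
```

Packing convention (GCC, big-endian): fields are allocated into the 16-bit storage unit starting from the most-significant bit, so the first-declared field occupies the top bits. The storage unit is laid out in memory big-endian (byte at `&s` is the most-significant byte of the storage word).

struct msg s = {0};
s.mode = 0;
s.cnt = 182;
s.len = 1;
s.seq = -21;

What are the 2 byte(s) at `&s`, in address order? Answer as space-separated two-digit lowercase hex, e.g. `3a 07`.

5b 6b

mode (1b) val=0 bits=0x0 at bit 15: 0x0000
cnt (8b) val=182 bits=0xb6 at bit 7: 0x5b00
len (1b) val=1 bits=0x1 at bit 6: 0x5b40
seq (6b) val=-21 bits=0x2b at bit 0: 0x5b6b
word = 0x5b6b → big-endian bytes:
  [0]=0x5b  [1]=0x6b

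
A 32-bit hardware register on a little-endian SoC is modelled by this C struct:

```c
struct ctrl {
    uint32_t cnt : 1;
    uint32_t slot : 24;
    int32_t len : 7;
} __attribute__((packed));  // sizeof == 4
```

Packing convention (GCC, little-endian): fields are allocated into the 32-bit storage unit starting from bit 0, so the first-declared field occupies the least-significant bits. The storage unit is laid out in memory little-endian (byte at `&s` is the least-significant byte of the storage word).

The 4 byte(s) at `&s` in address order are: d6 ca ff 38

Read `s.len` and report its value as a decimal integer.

28

[0]=0xd6 [1]=0xca [2]=0xff [3]=0x38 (little-endian) → word 0x38ffcad6
cnt:1 @ bit 0 → (0x38ffcad6>>0)&0x1 = 0x0
slot:24 @ bit 1 → (0x38ffcad6>>1)&0xffffff = 0x7fe56b
len:7 @ bit 25 → (0x38ffcad6>>25)&0x7f = 0x1c  ←
len signed 7b, MSB=0: value = 28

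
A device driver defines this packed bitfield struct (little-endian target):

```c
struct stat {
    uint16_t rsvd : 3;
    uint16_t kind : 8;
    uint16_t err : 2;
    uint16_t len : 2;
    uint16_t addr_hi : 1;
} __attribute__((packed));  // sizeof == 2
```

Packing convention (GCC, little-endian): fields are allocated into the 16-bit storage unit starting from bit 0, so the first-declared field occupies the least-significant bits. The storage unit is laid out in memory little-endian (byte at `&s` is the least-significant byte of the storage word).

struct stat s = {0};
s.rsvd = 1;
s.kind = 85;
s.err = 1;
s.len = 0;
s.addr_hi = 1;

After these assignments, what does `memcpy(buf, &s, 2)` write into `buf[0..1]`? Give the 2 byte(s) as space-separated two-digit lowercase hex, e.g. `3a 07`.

rsvd:3 = 1 → 0x1 << 0 → word 0x0001
kind:8 = 85 → 0x55 << 3 → word 0x02a9
err:2 = 1 → 0x1 << 11 → word 0x0aa9
len:2 = 0 → 0x0 << 13 → word 0x0aa9
addr_hi:1 = 1 → 0x1 << 15 → word 0x8aa9
word = 0x8aa9 → little-endian bytes:
  [0]=0xa9  [1]=0x8a

a9 8a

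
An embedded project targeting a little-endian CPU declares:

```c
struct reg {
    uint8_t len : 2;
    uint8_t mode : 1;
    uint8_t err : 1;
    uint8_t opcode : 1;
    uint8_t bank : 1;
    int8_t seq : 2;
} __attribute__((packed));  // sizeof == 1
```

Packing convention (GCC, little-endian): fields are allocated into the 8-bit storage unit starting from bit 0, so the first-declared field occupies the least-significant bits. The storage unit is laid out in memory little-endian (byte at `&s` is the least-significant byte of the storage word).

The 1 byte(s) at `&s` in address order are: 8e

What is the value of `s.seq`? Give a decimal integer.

-2

[0]=0x8e (little-endian) → word 0x8e
len [0+:2] = (word>>0) & 0x3 = 2
mode [2+:1] = (word>>2) & 0x1 = 1
err [3+:1] = (word>>3) & 0x1 = 1
opcode [4+:1] = (word>>4) & 0x1 = 0
bank [5+:1] = (word>>5) & 0x1 = 0
seq [6+:2] = (word>>6) & 0x3 = 2  ←
seq signed 2b, MSB=1: 2 - 4 = -2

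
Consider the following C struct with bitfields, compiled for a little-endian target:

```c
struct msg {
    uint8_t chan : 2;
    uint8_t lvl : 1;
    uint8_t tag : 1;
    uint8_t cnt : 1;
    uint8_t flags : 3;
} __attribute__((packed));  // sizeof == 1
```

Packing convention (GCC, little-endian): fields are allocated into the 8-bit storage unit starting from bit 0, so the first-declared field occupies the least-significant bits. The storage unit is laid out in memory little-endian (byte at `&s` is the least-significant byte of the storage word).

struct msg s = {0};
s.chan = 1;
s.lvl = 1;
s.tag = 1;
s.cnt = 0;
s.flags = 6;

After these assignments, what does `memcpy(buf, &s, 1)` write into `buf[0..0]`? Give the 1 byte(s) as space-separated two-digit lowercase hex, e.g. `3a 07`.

cd

[0+:2] chan=1 & 0x3 = 0x1; word=0x01
[2+:1] lvl=1 & 0x1 = 0x1; word=0x05
[3+:1] tag=1 & 0x1 = 0x1; word=0x0d
[4+:1] cnt=0 & 0x1 = 0x0; word=0x0d
[5+:3] flags=6 & 0x7 = 0x6; word=0xcd
word = 0xcd → little-endian bytes:
  [0]=0xcd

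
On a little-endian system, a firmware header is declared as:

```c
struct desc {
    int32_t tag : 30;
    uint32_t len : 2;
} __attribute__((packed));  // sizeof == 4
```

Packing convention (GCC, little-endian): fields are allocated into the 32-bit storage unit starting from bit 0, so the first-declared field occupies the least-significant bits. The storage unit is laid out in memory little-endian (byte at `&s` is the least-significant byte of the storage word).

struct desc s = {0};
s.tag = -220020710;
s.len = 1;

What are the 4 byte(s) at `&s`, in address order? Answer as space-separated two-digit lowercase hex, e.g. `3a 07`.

tag (30b) val=-220020710 bits=0x32e2c01a at bit 0: 0x32e2c01a
len (2b) val=1 bits=0x1 at bit 30: 0x72e2c01a
word = 0x72e2c01a → little-endian bytes:
  [0]=0x1a  [1]=0xc0  [2]=0xe2  [3]=0x72

1a c0 e2 72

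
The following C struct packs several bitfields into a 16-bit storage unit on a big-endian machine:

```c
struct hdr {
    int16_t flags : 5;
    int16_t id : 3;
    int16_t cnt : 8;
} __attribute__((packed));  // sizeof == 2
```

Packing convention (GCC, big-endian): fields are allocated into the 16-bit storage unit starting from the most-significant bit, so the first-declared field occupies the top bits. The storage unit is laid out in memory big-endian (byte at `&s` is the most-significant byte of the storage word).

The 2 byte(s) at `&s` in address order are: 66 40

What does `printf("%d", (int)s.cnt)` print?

[0]=0x66 [1]=0x40 (big-endian) → word 0x6640
flags [11+:5] = (word>>11) & 0x1f = 12
id [8+:3] = (word>>8) & 0x7 = 6
cnt [0+:8] = (word>>0) & 0xff = 64  ←
cnt signed 8b, MSB=0: value = 64

64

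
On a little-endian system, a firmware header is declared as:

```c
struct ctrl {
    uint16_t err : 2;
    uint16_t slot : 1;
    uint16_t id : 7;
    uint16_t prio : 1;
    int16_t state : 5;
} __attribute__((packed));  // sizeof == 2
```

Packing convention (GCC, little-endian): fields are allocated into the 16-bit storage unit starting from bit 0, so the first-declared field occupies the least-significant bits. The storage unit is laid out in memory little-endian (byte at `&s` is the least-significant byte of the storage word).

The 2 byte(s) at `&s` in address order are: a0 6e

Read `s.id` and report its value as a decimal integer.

[0]=0xa0 [1]=0x6e (little-endian) → word 0x6ea0
err [0+:2] = (word>>0) & 0x3 = 0
slot [2+:1] = (word>>2) & 0x1 = 0
id [3+:7] = (word>>3) & 0x7f = 84  ←
prio [10+:1] = (word>>10) & 0x1 = 1
state [11+:5] = (word>>11) & 0x1f = 13

84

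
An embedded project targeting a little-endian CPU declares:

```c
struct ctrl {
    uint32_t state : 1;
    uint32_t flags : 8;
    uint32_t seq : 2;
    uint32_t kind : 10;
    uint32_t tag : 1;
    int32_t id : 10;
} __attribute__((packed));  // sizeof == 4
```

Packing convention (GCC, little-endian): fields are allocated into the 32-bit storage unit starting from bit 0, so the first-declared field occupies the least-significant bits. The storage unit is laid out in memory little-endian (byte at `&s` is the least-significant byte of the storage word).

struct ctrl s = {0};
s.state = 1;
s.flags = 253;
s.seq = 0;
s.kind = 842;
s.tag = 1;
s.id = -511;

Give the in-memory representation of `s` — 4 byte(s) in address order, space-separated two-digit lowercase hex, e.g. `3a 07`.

fb 51 7a 80

state (1b) val=1 bits=0x1 at bit 0: 0x00000001
flags (8b) val=253 bits=0xfd at bit 1: 0x000001fb
seq (2b) val=0 bits=0x0 at bit 9: 0x000001fb
kind (10b) val=842 bits=0x34a at bit 11: 0x001a51fb
tag (1b) val=1 bits=0x1 at bit 21: 0x003a51fb
id (10b) val=-511 bits=0x201 at bit 22: 0x807a51fb
word = 0x807a51fb → little-endian bytes:
  [0]=0xfb  [1]=0x51  [2]=0x7a  [3]=0x80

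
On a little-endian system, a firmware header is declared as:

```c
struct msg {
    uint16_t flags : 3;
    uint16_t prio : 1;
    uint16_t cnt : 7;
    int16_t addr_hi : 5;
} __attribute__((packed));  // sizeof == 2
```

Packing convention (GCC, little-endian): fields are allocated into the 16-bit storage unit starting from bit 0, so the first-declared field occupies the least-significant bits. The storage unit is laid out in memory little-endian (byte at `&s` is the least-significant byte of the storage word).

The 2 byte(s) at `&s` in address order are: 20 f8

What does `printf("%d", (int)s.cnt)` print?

[0]=0x20 [1]=0xf8 (little-endian) → word 0xf820
flags [0+:3] = (word>>0) & 0x7 = 0
prio [3+:1] = (word>>3) & 0x1 = 0
cnt [4+:7] = (word>>4) & 0x7f = 2  ←
addr_hi [11+:5] = (word>>11) & 0x1f = 31

2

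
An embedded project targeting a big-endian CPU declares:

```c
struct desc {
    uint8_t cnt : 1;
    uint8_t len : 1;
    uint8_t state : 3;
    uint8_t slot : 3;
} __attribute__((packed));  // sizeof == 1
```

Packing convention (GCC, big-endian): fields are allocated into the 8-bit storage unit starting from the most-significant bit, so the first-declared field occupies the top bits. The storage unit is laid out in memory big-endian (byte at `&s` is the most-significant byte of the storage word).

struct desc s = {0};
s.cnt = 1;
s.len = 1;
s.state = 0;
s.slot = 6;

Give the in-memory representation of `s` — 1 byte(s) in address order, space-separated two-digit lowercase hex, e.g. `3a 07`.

[7+:1] cnt=1 & 0x1 = 0x1; word=0x80
[6+:1] len=1 & 0x1 = 0x1; word=0xc0
[3+:3] state=0 & 0x7 = 0x0; word=0xc0
[0+:3] slot=6 & 0x7 = 0x6; word=0xc6
word = 0xc6 → big-endian bytes:
  [0]=0xc6

c6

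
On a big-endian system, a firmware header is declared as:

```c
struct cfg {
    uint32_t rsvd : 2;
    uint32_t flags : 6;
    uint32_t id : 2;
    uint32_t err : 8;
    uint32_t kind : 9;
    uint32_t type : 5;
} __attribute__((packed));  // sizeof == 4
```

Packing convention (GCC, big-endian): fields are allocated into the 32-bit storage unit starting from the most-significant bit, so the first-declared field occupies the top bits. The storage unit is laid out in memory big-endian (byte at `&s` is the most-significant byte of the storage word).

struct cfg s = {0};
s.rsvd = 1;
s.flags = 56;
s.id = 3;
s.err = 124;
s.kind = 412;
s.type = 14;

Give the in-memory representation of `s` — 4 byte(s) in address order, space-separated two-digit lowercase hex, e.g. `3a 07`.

rsvd:2 = 1 → 0x1 << 30 → word 0x40000000
flags:6 = 56 → 0x38 << 24 → word 0x78000000
id:2 = 3 → 0x3 << 22 → word 0x78c00000
err:8 = 124 → 0x7c << 14 → word 0x78df0000
kind:9 = 412 → 0x19c << 5 → word 0x78df3380
type:5 = 14 → 0xe << 0 → word 0x78df338e
word = 0x78df338e → big-endian bytes:
  [0]=0x78  [1]=0xdf  [2]=0x33  [3]=0x8e

78 df 33 8e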